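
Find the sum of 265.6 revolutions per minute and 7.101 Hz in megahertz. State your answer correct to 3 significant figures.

265.6 rpm = 4.42667e-6 MHz and 7.101 Hz = 7.10100e-6 MHz.
4.42667e-6 + 7.10100e-6 ≈ 1.15e-5 MHz.

1.15e-5 megahertz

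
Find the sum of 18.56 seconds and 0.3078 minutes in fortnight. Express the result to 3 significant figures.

3.06e-5 fortnights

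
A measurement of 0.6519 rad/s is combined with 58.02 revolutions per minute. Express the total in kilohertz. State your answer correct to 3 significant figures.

0.6519 rad/s = 0.000103753 kHz and 58.02 rpm = 0.000967000 kHz.
0.000103753 + 0.000967000 ≈ 0.00107 kHz.

0.00107 kHz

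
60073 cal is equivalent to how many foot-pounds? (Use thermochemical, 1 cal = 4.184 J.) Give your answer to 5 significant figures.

185380 ft·lbf

1 calorie = 3.08596 foot-pounds.
Then 60073 × 3.08596 ≈ 185380 ft·lbf.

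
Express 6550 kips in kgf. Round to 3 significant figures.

1 kip = 453.592 kgf.
Then 6550 × 453.592 ≈ 2.97e+6 kgf.

2.97e+6 kilograms-force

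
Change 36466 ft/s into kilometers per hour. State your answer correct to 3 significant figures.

40000 kilometers per hour

1 foot per second = 1.09728 km/h.
Thus 36466 × 1.09728 ≈ 40000 km/h.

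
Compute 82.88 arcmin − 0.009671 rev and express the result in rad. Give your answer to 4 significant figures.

-0.03666 rad

82.88 arcmin = 0.0241088 rad and 0.009671 rev = 0.0607647 rad.
0.0241088 − 0.0607647 ≈ -0.03666 rad.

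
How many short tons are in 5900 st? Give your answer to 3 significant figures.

1 st = 0.00700000 short ton.
So 5900 × 0.00700000 ≈ 41.3 short ton.

41.3 short tons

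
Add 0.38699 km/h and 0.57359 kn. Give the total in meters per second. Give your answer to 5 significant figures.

0.40258 m/s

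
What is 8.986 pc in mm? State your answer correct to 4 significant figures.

2.773e+20 millimeters

1 pc = 3.08568e+19 mm.
So 8.986 × 3.08568e+19 ≈ 2.773e+20 mm.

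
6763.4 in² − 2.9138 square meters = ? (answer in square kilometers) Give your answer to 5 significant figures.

1.4497e-6 km²

6763.4 in² = 4.36348e-6 km² and 2.9138 m² = 2.91380e-6 km².
4.36348e-6 − 2.91380e-6 ≈ 1.4497e-6 km².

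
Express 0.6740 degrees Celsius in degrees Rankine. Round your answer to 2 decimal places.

492.88 °R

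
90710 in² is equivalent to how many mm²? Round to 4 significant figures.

1 square inch = 645.160 square millimeters.
Then 90710 × 645.160 ≈ 5.852 × 10^7 mm².

5.852 × 10^7 mm²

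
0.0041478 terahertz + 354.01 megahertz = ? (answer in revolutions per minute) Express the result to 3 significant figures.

2.70 × 10^11 revolutions per minute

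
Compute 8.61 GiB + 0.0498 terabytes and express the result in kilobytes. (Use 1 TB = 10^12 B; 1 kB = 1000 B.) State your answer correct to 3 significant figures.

5.90e+7 kilobytes

8.61 GiB = 9.24492e+6 kB and 0.0498 TB = 4.98000e+7 kB.
9.24492e+6 + 4.98000e+7 ≈ 5.90e+7 kB.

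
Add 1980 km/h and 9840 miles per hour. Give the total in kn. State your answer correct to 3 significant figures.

9620 knots

1980 km/h = 1069.11 kn and 9840 mph = 8550.73 kn.
1069.11 + 8550.73 ≈ 9620 kn.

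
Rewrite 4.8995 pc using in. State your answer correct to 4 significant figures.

1 pc = 1.21483 × 10^18 inches.
4.8995 × 1.21483 × 10^18 ≈ 5.952 × 10^18 in.

5.952 × 10^18 inches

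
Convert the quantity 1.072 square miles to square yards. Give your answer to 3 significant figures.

3.32 × 10^6 square yards

1 mi² = 3.09760 × 10^6 yd².
1.072 × 3.09760 × 10^6 ≈ 3.32 × 10^6 yd².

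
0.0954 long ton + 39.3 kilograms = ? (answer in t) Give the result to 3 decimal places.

0.0954 long ton = 0.0969309 t and 39.3 kg = 0.0393000 t.
0.0969309 + 0.0393000 ≈ 0.136 t.

0.136 t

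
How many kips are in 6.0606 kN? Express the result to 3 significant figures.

1.36 kips

1 kN = 0.224809 kips.
So 6.0606 × 0.224809 ≈ 1.36 kip.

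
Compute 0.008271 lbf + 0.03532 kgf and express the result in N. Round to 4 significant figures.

0.3832 newtons

0.008271 lbf = 0.0367912 N and 0.03532 kgf = 0.346371 N.
0.0367912 + 0.346371 ≈ 0.3832 N.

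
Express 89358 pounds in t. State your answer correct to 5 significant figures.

40.532 t

1 lb = 0.000453592 metric tons.
Thus 89358 × 0.000453592 ≈ 40.532 t.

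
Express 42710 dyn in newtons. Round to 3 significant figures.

1 dyne = 1.00000 × 10^-5 newtons.
Then 42710 × 1.00000 × 10^-5 ≈ 0.427 N.

0.427 newtons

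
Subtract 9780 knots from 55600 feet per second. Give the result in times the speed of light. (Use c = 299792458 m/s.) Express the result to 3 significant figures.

3.97e-5 c

55600 ft/s = 5.65287e-5 c and 9780 kn = 1.67825e-5 c.
5.65287e-5 − 1.67825e-5 ≈ 3.97e-5 c.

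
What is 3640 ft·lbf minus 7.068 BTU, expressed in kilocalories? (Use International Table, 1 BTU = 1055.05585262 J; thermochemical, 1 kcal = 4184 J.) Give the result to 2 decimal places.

-0.60 kcal

3640 ft·lbf = 1.17954 kcal and 7.068 BTU = 1.78230 kcal.
1.17954 − 1.78230 ≈ -0.60 kcal.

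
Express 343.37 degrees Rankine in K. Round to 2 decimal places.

190.76 kelvins

°R = K × 9/5.
Applying the formula gives 190.76 K.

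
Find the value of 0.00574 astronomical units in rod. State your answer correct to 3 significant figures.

1.71e+8 rods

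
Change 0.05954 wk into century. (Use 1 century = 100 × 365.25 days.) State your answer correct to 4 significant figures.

1.141e-5 centuries

1 week = 0.000191650 century.
0.05954 × 0.000191650 ≈ 1.141e-5 century.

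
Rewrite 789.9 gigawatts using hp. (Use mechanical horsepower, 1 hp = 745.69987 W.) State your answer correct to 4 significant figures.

1.059 × 10^9 hp

1 gigawatt = 1.34102 × 10^6 horsepower.
789.9 × 1.34102 × 10^6 ≈ 1.059 × 10^9 hp.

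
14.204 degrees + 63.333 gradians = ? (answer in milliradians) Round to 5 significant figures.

14.204 ° = 247.907 mrad and 63.333 grad = 994.832 mrad.
247.907 + 994.832 ≈ 1242.7 mrad.

1242.7 milliradians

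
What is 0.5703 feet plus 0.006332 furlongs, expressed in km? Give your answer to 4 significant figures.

0.5703 ft = 0.000173827 km and 0.006332 furlong = 0.00127380 km.
0.000173827 + 0.00127380 ≈ 0.001448 km.

0.001448 kilometers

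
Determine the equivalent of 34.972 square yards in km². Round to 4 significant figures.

2.924e-5 km²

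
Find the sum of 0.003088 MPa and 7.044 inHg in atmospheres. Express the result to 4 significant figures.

0.003088 MPa = 0.0304762 atm and 7.044 inHg = 0.235418 atm.
0.0304762 + 0.235418 ≈ 0.2659 atm.

0.2659 atm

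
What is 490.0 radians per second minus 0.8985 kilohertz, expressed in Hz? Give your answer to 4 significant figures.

-820.5 Hz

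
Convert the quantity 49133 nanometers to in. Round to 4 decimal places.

1 nanometer = 3.93701 × 10^-8 inches.
49133 × 3.93701 × 10^-8 ≈ 0.0019 in.

0.0019 in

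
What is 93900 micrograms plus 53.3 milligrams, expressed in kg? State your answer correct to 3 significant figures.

0.000147 kg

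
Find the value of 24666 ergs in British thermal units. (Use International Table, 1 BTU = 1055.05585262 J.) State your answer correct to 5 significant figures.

2.3379 × 10^-6 British thermal units

1 erg = 9.47817 × 10^-11 BTU.
Then 24666 × 9.47817 × 10^-11 ≈ 2.3379 × 10^-6 BTU.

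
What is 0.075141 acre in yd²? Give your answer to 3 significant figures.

364 square yards

1 acre = 4840.00 yd².
So 0.075141 × 4840.00 ≈ 364 yd².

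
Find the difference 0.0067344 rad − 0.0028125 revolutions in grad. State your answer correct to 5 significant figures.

0.0067344 rad = 0.4287252 grad and 0.0028125 rev = 1.125000 grad.
0.4287252 − 1.125000 ≈ -0.69627 grad.

-0.69627 gradians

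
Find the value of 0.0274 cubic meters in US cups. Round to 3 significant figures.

116 US cups

1 m³ = 4226.75 US cups.
So 0.0274 × 4226.75 ≈ 116 US cup.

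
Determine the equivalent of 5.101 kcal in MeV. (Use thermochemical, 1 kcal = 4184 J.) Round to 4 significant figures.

1 kcal = 2.61145e+16 megaelectronvolts.
Thus 5.101 × 2.61145e+16 ≈ 1.332e+17 MeV.

1.332e+17 MeV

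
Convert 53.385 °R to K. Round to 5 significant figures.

29.658 kelvins

°R = K × 9/5.
Applying the formula gives 29.658 K.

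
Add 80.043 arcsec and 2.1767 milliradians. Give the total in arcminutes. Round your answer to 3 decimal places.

8.817 arcminutes

80.043 arcsec = 1.33405 arcmin and 2.1767 mrad = 7.48294 arcmin.
1.33405 + 7.48294 ≈ 8.817 arcmin.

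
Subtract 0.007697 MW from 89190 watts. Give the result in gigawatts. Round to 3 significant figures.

8.15e-5 GW

89190 W = 8.91900e-5 GW and 0.007697 MW = 7.69700e-6 GW.
8.91900e-5 − 7.69700e-6 ≈ 8.15e-5 GW.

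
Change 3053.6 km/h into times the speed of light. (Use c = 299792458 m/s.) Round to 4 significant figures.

2.829e-6 c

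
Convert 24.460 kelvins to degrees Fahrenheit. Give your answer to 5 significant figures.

-415.64 degrees Fahrenheit

K = (°F + 459.67) × 5/9.
Applying the formula gives -415.64 °F.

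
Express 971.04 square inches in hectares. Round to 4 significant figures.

6.265e-5 hectares

1 in² = 6.45160e-8 ha.
971.04 × 6.45160e-8 ≈ 6.265e-5 ha.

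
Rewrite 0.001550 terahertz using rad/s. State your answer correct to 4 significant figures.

9.739 × 10^9 rad/s

1 THz = 6.28319 × 10^12 rad/s.
Then 0.001550 × 6.28319 × 10^12 ≈ 9.739 × 10^9 rad/s.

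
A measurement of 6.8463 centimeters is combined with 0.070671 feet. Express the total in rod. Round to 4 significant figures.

0.01790 rods

6.8463 cm = 0.0136131 rod and 0.070671 ft = 0.00428309 rod.
0.0136131 + 0.00428309 ≈ 0.01790 rod.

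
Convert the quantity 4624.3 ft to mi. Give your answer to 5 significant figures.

1 foot = 0.000189394 miles.
Thus 4624.3 × 0.000189394 ≈ 0.87581 mi.

0.87581 mi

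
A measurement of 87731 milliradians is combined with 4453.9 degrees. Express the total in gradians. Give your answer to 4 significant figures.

10530 grad

87731 mrad = 5585.13 grad and 4453.9 ° = 4948.78 grad.
5585.13 + 4948.78 ≈ 10530 grad.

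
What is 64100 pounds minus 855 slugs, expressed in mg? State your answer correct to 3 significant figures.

1.66 × 10^10 mg

64100 lb = 2.90753 × 10^10 mg and 855 slug = 1.24778 × 10^10 mg.
2.90753 × 10^10 − 1.24778 × 10^10 ≈ 1.66 × 10^10 mg.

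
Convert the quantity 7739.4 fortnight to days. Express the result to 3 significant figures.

1 fortnight = 14.0000 d.
Then 7739.4 × 14.0000 ≈ 108000 d.

108000 d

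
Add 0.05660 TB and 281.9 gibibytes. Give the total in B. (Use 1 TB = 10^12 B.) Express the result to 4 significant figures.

3.593 × 10^11 bytes

0.05660 TB = 5.66000 × 10^10 B and 281.9 GiB = 3.02688 × 10^11 B.
5.66000 × 10^10 + 3.02688 × 10^11 ≈ 3.593 × 10^11 B.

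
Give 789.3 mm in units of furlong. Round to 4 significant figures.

0.003924 furlongs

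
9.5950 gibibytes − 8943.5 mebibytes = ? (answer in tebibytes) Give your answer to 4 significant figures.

0.0008409 tebibytes

9.5950 GiB = 0.00937012 TiB and 8943.5 MiB = 0.00852919 TiB.
0.00937012 − 0.00852919 ≈ 0.0008409 TiB.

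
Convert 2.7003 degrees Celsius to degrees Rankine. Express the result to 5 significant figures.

°R = (°C + 273.15) × 9/5.
Applying the formula gives 496.53 °R.

496.53 degrees Rankine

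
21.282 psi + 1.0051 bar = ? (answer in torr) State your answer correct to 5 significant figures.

21.282 psi = 1100.60 torr and 1.0051 bar = 753.887 torr.
1100.60 + 753.887 ≈ 1854.5 torr.

1854.5 torr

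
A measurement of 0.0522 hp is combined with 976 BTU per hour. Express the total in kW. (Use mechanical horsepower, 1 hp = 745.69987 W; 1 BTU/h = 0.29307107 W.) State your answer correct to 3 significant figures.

0.0522 hp = 0.0389255 kW and 976 BTU/h = 0.286037 kW.
0.0389255 + 0.286037 ≈ 0.325 kW.

0.325 kW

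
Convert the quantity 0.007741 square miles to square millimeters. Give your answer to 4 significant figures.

2.005 × 10^10 mm²

1 square mile = 2.58999 × 10^12 mm².
Then 0.007741 × 2.58999 × 10^12 ≈ 2.005 × 10^10 mm².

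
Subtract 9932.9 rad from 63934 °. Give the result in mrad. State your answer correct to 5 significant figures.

-8.8170e+6 milliradians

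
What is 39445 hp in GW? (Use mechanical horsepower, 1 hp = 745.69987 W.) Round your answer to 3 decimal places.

0.029 GW

1 horsepower = 7.45700 × 10^-7 gigawatts.
Then 39445 × 7.45700 × 10^-7 ≈ 0.029 GW.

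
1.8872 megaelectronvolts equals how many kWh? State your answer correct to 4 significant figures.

1 megaelectronvolt = 4.45049 × 10^-20 kWh.
So 1.8872 × 4.45049 × 10^-20 ≈ 8.399 × 10^-20 kWh.

8.399 × 10^-20 kilowatt-hours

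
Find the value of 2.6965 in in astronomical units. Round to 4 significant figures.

1 in = 1.69789 × 10^-13 au.
2.6965 × 1.69789 × 10^-13 ≈ 4.578 × 10^-13 au.

4.578 × 10^-13 au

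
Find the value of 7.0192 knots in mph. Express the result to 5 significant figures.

1 kn = 1.15078 mph.
Then 7.0192 × 1.15078 ≈ 8.0776 mph.

8.0776 mph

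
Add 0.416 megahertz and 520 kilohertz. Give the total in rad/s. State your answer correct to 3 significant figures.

5.88 × 10^6 rad/s

0.416 MHz = 2.61381 × 10^6 rad/s and 520 kHz = 3.26726 × 10^6 rad/s.
2.61381 × 10^6 + 3.26726 × 10^6 ≈ 5.88 × 10^6 rad/s.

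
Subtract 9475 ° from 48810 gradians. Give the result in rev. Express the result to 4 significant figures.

48810 grad = 122.025 rev and 9475 ° = 26.3194 rev.
122.025 − 26.3194 ≈ 95.71 rev.

95.71 rev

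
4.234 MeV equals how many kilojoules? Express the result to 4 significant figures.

6.784e-16 kJ

1 MeV = 1.60218e-16 kJ.
So 4.234 × 1.60218e-16 ≈ 6.784e-16 kJ.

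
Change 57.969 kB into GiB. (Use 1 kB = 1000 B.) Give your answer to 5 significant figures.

5.3988e-5 GiB

1 kilobyte = 9.31323e-7 GiB.
Then 57.969 × 9.31323e-7 ≈ 5.3988e-5 GiB.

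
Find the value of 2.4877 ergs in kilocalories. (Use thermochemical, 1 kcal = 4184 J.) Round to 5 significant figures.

1 erg = 2.390057 × 10^-11 kcal.
Thus 2.4877 × 2.390057 × 10^-11 ≈ 5.9457 × 10^-11 kcal.

5.9457 × 10^-11 kcal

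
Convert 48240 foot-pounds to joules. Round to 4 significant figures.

1 ft·lbf = 1.35582 J.
So 48240 × 1.35582 ≈ 65400 J.

65400 joules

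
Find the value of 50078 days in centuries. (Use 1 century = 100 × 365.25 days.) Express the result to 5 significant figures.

1.3711 century

1 day = 2.73785 × 10^-5 centuries.
Then 50078 × 2.73785 × 10^-5 ≈ 1.3711 century.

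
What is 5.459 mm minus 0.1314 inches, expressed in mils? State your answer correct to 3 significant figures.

5.459 mm = 214.921 mil and 0.1314 in = 131.400 mil.
214.921 − 131.400 ≈ 83.5 mil.

83.5 mil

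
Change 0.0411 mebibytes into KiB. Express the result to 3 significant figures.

1 MiB = 1024.00 KiB.
0.0411 × 1024.00 ≈ 42.1 KiB.

42.1 KiB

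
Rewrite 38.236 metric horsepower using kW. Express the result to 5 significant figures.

1 metric horsepower = 0.735499 kW.
38.236 × 0.735499 ≈ 28.123 kW.

28.123 kW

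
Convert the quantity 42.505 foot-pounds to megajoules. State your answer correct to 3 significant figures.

1 foot-pound = 1.35582e-6 MJ.
Thus 42.505 × 1.35582e-6 ≈ 5.76e-5 MJ.

5.76e-5 megajoules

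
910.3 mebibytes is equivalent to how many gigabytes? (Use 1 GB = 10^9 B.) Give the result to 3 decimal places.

1 mebibyte = 0.00104858 gigabytes.
So 910.3 × 0.00104858 ≈ 0.955 GB.

0.955 GB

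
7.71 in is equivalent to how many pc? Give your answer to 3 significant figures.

6.35e-18 pc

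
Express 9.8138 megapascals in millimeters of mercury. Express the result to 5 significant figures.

1 MPa = 7500.62 mmHg.
Thus 9.8138 × 7500.62 ≈ 73610 mmHg.

73610 millimeters of mercury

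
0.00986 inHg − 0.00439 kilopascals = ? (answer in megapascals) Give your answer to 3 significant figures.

0.00986 inHg = 3.33898 × 10^-5 MPa and 0.00439 kPa = 4.39000 × 10^-6 MPa.
3.33898 × 10^-5 − 4.39000 × 10^-6 ≈ 2.90 × 10^-5 MPa.

2.90 × 10^-5 MPa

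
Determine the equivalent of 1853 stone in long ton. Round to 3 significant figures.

11.6 long tons

1 st = 0.00625000 long tons.
So 1853 × 0.00625000 ≈ 11.6 long ton.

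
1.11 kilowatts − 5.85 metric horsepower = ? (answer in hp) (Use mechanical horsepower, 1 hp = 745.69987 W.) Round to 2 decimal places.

1.11 kW = 1.48853 hp and 5.85 PS = 5.76997 hp.
1.48853 − 5.76997 ≈ -4.28 hp.

-4.28 hp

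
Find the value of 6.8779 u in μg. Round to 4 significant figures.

1.142 × 10^-17 micrograms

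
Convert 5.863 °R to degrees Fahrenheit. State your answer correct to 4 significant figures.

-453.8 °F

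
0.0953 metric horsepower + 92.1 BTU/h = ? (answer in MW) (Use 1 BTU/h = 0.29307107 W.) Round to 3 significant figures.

0.0953 PS = 7.00930e-5 MW and 92.1 BTU/h = 2.69918e-5 MW.
7.00930e-5 + 2.69918e-5 ≈ 9.71e-5 MW.

9.71e-5 MW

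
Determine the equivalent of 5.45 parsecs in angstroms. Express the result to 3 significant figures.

1.68 × 10^27 Å

1 parsec = 3.08568 × 10^26 Å.
So 5.45 × 3.08568 × 10^26 ≈ 1.68 × 10^27 Å.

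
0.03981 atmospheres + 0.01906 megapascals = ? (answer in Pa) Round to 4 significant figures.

0.03981 atm = 4033.75 Pa and 0.01906 MPa = 19060.0 Pa.
4033.75 + 19060.0 ≈ 23090 Pa.

23090 pascals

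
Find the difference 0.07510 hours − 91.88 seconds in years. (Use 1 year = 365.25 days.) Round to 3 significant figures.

0.07510 h = 8.56719 × 10^-6 yr and 91.88 s = 2.91150 × 10^-6 yr.
8.56719 × 10^-6 − 2.91150 × 10^-6 ≈ 5.66 × 10^-6 yr.

5.66 × 10^-6 years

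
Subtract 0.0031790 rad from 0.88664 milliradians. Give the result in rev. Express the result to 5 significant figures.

0.88664 mrad = 0.000141113 rev and 0.0031790 rad = 0.000505954 rev.
0.000141113 − 0.000505954 ≈ -0.00036484 rev.

-0.00036484 rev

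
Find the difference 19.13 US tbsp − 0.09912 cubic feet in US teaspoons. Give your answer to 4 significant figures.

-512.1 US teaspoons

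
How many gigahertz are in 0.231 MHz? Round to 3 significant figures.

1 megahertz = 0.00100000 gigahertz.
Thus 0.231 × 0.00100000 ≈ 0.000231 GHz.

0.000231 GHz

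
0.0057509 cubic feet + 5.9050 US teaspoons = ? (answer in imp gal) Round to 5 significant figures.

0.0057509 ft³ = 0.0358214 imp gal and 5.9050 US tsp = 0.00640227 imp gal.
0.0358214 + 0.00640227 ≈ 0.042224 imp gal.

0.042224 imp gal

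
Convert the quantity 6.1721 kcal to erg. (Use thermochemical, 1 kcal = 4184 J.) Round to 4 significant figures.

1 kcal = 4.18400e+10 ergs.
Thus 6.1721 × 4.18400e+10 ≈ 2.582e+11 erg.

2.582e+11 erg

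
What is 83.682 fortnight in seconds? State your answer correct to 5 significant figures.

1 fortnight = 1.20960 × 10^6 s.
So 83.682 × 1.20960 × 10^6 ≈ 1.0122 × 10^8 s.

1.0122 × 10^8 seconds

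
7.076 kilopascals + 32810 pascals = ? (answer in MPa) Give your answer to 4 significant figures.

0.03989 MPa

7.076 kPa = 0.00707600 MPa and 32810 Pa = 0.0328100 MPa.
0.00707600 + 0.0328100 ≈ 0.03989 MPa.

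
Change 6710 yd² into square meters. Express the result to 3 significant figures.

5610 square meters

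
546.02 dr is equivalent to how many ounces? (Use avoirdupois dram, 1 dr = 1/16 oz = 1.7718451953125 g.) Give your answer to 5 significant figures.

34.126 oz

1 dr = 0.0625000 ounces.
Thus 546.02 × 0.0625000 ≈ 34.126 oz.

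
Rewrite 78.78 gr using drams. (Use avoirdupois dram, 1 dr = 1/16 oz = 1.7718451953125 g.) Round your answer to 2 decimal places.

2.88 dr

1 gr = 0.0365714 dr.
78.78 × 0.0365714 ≈ 2.88 dr.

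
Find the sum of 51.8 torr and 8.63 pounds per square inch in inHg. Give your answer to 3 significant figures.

19.6 inches of mercury

51.8 torr = 2.03937 inHg and 8.63 psi = 17.5709 inHg.
2.03937 + 17.5709 ≈ 19.6 inHg.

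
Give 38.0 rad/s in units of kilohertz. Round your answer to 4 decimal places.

0.0060 kilohertz

1 rad/s = 0.000159155 kilohertz.
So 38.0 × 0.000159155 ≈ 0.0060 kHz.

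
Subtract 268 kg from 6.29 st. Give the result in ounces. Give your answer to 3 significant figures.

6.29 st = 1408.96 oz and 268 kg = 9453.42 oz.
1408.96 − 9453.42 ≈ -8040 oz.

-8040 ounces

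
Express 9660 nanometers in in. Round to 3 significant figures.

0.000380 in

1 nanometer = 3.93701e-8 in.
Thus 9660 × 3.93701e-8 ≈ 0.000380 in.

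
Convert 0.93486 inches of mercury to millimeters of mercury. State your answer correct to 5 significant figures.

1 inHg = 25.4000 millimeters of mercury.
Then 0.93486 × 25.4000 ≈ 23.745 mmHg.

23.745 mmHg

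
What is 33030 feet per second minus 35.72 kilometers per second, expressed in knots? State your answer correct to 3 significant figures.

-49900 knots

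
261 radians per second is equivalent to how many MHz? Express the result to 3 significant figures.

1 rad/s = 1.59155 × 10^-7 MHz.
Then 261 × 1.59155 × 10^-7 ≈ 4.15 × 10^-5 MHz.

4.15 × 10^-5 megahertz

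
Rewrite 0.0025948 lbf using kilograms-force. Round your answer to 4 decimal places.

0.0012 kgf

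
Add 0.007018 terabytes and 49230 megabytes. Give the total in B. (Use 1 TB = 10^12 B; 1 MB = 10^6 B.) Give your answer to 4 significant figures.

0.007018 TB = 7.01800 × 10^9 B and 49230 MB = 4.92300 × 10^10 B.
7.01800 × 10^9 + 4.92300 × 10^10 ≈ 5.625 × 10^10 B.

5.625 × 10^10 B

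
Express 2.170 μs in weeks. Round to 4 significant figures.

1 μs = 1.65344e-12 wk.
Thus 2.170 × 1.65344e-12 ≈ 3.588e-12 wk.

3.588e-12 wk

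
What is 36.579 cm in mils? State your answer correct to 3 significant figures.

14400 mils

1 cm = 393.701 mil.
36.579 × 393.701 ≈ 14400 mil.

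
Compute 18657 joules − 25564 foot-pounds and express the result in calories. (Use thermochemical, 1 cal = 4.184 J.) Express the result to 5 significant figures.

18657 J = 4459.13 cal and 25564 ft·lbf = 8283.97 cal.
4459.13 − 8283.97 ≈ -3824.8 cal.

-3824.8 cal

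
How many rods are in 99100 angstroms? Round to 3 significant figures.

1.97 × 10^-6 rod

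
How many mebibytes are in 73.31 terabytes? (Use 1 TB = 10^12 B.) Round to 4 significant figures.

6.991 × 10^7 MiB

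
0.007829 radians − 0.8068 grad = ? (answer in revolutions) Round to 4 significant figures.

-0.0007710 rev

0.007829 rad = 0.00124602 rev and 0.8068 grad = 0.00201700 rev.
0.00124602 − 0.00201700 ≈ -0.0007710 rev.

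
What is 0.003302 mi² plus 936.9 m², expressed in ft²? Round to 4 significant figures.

0.003302 mi² = 92054.5 ft² and 936.9 m² = 10084.7 ft².
92054.5 + 10084.7 ≈ 102100 ft².

102100 square feet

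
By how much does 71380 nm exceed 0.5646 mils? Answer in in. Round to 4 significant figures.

0.002246 inches

71380 nm = 0.00281024 in and 0.5646 mil = 0.000564600 in.
0.00281024 − 0.000564600 ≈ 0.002246 in.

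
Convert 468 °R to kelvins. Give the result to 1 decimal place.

260.0 kelvins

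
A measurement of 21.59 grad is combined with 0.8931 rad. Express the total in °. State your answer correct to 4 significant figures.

21.59 grad = 19.4310 ° and 0.8931 rad = 51.1709 °.
19.4310 + 51.1709 ≈ 70.60 °.

70.60 degrees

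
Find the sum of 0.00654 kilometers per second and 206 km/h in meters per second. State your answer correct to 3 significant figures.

0.00654 km/s = 6.54000 m/s and 206 km/h = 57.2222 m/s.
6.54000 + 57.2222 ≈ 63.8 m/s.

63.8 m/s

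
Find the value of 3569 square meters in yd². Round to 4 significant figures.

4268 square yards

1 m² = 1.19599 yd².
3569 × 1.19599 ≈ 4268 yd².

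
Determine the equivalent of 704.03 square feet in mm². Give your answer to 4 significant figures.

6.541e+7 square millimeters

1 ft² = 92903.0 mm².
So 704.03 × 92903.0 ≈ 6.541e+7 mm².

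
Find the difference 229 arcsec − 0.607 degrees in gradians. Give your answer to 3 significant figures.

229 arcsec = 0.0706790 grad and 0.607 ° = 0.674444 grad.
0.0706790 − 0.674444 ≈ -0.604 grad.

-0.604 grad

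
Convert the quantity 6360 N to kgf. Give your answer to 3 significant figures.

649 kilograms-force

1 newton = 0.101972 kgf.
So 6360 × 0.101972 ≈ 649 kgf.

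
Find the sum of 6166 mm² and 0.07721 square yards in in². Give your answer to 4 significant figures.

109.6 in²

6166 mm² = 9.55732 in² and 0.07721 yd² = 100.064 in².
9.55732 + 100.064 ≈ 109.6 in².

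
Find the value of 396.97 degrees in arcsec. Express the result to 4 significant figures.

1 degree = 3600.00 arcseconds.
396.97 × 3600.00 ≈ 1.429 × 10^6 arcsec.

1.429 × 10^6 arcsec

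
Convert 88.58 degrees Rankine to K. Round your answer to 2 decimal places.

°R = K × 9/5.
Applying the formula gives 49.21 K.

49.21 K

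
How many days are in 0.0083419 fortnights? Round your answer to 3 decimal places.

0.117 d

1 fortnight = 14.0000 d.
0.0083419 × 14.0000 ≈ 0.117 d.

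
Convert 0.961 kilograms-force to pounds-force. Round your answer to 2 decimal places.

2.12 pounds-force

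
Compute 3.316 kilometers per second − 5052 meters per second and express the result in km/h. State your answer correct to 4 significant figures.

3.316 km/s = 11937.6 km/h and 5052 m/s = 18187.2 km/h.
11937.6 − 18187.2 ≈ -6250 km/h.

-6250 kilometers per hour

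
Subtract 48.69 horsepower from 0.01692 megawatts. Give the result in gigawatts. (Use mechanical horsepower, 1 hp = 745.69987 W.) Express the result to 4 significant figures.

-1.939 × 10^-5 gigawatts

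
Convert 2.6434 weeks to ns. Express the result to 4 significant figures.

1.599 × 10^15 ns

1 week = 6.04800 × 10^14 nanoseconds.
2.6434 × 6.04800 × 10^14 ≈ 1.599 × 10^15 ns.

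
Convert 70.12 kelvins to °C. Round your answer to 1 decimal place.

-203.0 °C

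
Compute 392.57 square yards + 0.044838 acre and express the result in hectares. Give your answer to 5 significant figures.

392.57 yd² = 0.0328239 ha and 0.044838 acre = 0.0181453 ha.
0.0328239 + 0.0181453 ≈ 0.050969 ha.

0.050969 ha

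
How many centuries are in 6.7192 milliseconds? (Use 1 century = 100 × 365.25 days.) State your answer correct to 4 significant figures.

2.129e-12 century

1 millisecond = 3.16881e-13 centuries.
Thus 6.7192 × 3.16881e-13 ≈ 2.129e-12 century.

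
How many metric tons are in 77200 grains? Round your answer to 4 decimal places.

1 grain = 6.47989e-8 t.
77200 × 6.47989e-8 ≈ 0.0050 t.

0.0050 t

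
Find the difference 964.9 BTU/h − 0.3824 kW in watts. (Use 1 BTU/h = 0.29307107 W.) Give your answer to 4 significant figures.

-99.62 watts

964.9 BTU/h = 282.784 W and 0.3824 kW = 382.400 W.
282.784 − 382.400 ≈ -99.62 W.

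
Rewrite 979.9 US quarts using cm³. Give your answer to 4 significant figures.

927300 cm³

1 US qt = 946.353 cm³.
So 979.9 × 946.353 ≈ 927300 cm³.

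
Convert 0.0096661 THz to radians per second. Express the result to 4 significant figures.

1 THz = 6.28319 × 10^12 rad/s.
Then 0.0096661 × 6.28319 × 10^12 ≈ 6.073 × 10^10 rad/s.

6.073 × 10^10 rad/s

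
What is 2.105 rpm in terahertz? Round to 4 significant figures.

3.508e-14 THz

1 rpm = 1.66667e-14 terahertz.
2.105 × 1.66667e-14 ≈ 3.508e-14 THz.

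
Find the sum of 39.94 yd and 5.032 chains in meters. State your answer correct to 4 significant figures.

137.7 m

39.94 yd = 36.5211 m and 5.032 chain = 101.228 m.
36.5211 + 101.228 ≈ 137.7 m.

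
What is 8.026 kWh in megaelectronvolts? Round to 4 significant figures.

1.803 × 10^20 MeV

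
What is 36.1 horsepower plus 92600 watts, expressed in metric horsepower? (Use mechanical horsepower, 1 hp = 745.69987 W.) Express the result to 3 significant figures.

163 metric horsepower

36.1 hp = 36.6007 PS and 92600 W = 125.901 PS.
36.6007 + 125.901 ≈ 163 PS.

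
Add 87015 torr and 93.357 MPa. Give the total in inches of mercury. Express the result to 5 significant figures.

87015 torr = 3425.79 inHg and 93.357 MPa = 27568.3 inHg.
3425.79 + 27568.3 ≈ 30994 inHg.

30994 inches of mercury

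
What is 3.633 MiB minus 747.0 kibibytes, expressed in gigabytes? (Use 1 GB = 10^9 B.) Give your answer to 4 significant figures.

0.003045 gigabytes

3.633 MiB = 0.00380948 GB and 747.0 KiB = 0.000764928 GB.
0.00380948 − 0.000764928 ≈ 0.003045 GB.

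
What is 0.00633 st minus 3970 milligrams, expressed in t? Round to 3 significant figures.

0.00633 st = 4.01974e-5 t and 3970 mg = 3.97000e-6 t.
4.01974e-5 − 3.97000e-6 ≈ 3.62e-5 t.

3.62e-5 metric tons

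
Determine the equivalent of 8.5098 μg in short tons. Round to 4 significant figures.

1 μg = 1.10231e-12 short ton.
So 8.5098 × 1.10231e-12 ≈ 9.380e-12 short ton.

9.380e-12 short ton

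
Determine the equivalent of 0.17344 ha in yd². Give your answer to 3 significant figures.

2070 square yards

1 ha = 11959.9 yd².
0.17344 × 11959.9 ≈ 2070 yd².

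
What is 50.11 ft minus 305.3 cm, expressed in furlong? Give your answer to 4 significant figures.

50.11 ft = 0.0759242 furlong and 305.3 cm = 0.0151764 furlong.
0.0759242 − 0.0151764 ≈ 0.06075 furlong.

0.06075 furlong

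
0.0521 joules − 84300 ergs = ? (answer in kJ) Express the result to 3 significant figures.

4.37 × 10^-5 kilojoules

0.0521 J = 5.21000 × 10^-5 kJ and 84300 erg = 8.43000 × 10^-6 kJ.
5.21000 × 10^-5 − 8.43000 × 10^-6 ≈ 4.37 × 10^-5 kJ.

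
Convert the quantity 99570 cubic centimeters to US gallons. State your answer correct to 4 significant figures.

1 cubic centimeter = 0.000264172 US gal.
So 99570 × 0.000264172 ≈ 26.30 US gal.

26.30 US gal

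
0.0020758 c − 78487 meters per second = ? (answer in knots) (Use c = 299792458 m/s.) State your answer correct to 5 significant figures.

1.0571 × 10^6 kn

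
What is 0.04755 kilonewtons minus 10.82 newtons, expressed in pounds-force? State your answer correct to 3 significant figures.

8.26 pounds-force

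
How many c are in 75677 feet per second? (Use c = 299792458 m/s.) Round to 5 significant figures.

7.6941e-5 times the speed of light

1 ft/s = 1.01670e-9 times the speed of light.
So 75677 × 1.01670e-9 ≈ 7.6941e-5 c.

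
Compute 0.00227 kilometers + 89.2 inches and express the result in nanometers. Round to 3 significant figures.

0.00227 km = 2.27000e+9 nm and 89.2 in = 2.26568e+9 nm.
2.27000e+9 + 2.26568e+9 ≈ 4.54e+9 nm.

4.54e+9 nanometers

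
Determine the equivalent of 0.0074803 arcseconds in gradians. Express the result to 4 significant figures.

2.309e-6 grad

1 arcsecond = 0.000308642 gradians.
Then 0.0074803 × 0.000308642 ≈ 2.309e-6 grad.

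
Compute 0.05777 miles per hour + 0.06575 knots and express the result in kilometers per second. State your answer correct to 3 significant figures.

5.97 × 10^-5 km/s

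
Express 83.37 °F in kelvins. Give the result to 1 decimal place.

K = (°F + 459.67) × 5/9.
Applying the formula gives 301.7 K.

301.7 K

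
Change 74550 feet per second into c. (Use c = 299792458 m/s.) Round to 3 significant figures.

7.58 × 10^-5 times the speed of light

1 ft/s = 1.01670 × 10^-9 times the speed of light.
So 74550 × 1.01670 × 10^-9 ≈ 7.58 × 10^-5 c.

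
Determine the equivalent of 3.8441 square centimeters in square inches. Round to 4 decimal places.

0.5958 in²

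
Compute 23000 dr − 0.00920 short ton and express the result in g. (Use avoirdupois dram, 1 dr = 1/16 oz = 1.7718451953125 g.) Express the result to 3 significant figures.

23000 dr = 40752.4 g and 0.00920 short ton = 8346.10 g.
40752.4 − 8346.10 ≈ 32400 g.

32400 g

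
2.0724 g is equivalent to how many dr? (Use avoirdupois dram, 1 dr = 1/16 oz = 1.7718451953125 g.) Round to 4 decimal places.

1 gram = 0.564383 drams.
So 2.0724 × 0.564383 ≈ 1.1696 dr.

1.1696 drams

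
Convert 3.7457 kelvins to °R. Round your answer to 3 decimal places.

6.742 °R

°R = K × 9/5.
Applying the formula gives 6.742 °R.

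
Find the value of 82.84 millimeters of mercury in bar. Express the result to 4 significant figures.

0.1104 bar

1 mmHg = 0.00133322 bar.
82.84 × 0.00133322 ≈ 0.1104 bar.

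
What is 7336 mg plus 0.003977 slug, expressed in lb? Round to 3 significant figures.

7336 mg = 0.0161731 lb and 0.003977 slug = 0.127956 lb.
0.0161731 + 0.127956 ≈ 0.144 lb.

0.144 pounds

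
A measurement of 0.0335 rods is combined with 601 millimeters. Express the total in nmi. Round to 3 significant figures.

0.000415 nmi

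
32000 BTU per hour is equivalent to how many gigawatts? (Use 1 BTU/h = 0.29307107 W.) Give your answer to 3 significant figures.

9.38 × 10^-6 GW

1 BTU per hour = 2.93071 × 10^-10 GW.
32000 × 2.93071 × 10^-10 ≈ 9.38 × 10^-6 GW.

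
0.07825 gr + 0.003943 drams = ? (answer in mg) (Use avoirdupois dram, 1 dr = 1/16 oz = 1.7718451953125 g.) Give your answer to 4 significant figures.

12.06 mg

0.07825 gr = 5.07051 mg and 0.003943 dr = 6.98639 mg.
5.07051 + 6.98639 ≈ 12.06 mg.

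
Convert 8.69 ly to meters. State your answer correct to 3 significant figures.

1 light-year = 9.46073e+15 meters.
Thus 8.69 × 9.46073e+15 ≈ 8.22e+16 m.

8.22e+16 m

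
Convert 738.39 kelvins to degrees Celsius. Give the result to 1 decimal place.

K = °C + 273.15.
Applying the formula gives 465.2 °C.

465.2 degrees Celsius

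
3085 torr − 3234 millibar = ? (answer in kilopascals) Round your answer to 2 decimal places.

87.90 kPa

3085 torr = 411.300 kPa and 3234 mbar = 323.400 kPa.
411.300 − 323.400 ≈ 87.90 kPa.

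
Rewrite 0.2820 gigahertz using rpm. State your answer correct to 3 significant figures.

1 gigahertz = 6.00000e+10 rpm.
0.2820 × 6.00000e+10 ≈ 1.69e+10 rpm.

1.69e+10 revolutions per minute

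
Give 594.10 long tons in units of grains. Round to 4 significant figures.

1 long ton = 1.56800 × 10^7 gr.
594.10 × 1.56800 × 10^7 ≈ 9.315 × 10^9 gr.

9.315 × 10^9 gr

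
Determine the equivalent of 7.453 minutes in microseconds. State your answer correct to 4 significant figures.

1 min = 6.00000e+7 microseconds.
Thus 7.453 × 6.00000e+7 ≈ 4.472e+8 μs.

4.472e+8 microseconds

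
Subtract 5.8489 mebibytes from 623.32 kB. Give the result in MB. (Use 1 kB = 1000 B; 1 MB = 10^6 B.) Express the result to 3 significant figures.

623.32 kB = 0.623320 MB and 5.8489 MiB = 6.13302 MB.
0.623320 − 6.13302 ≈ -5.51 MB.

-5.51 MB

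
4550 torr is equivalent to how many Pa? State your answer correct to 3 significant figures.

607000 Pa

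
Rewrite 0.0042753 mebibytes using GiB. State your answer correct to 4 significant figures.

4.175 × 10^-6 gibibytes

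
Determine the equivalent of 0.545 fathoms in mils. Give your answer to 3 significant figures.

1 fathom = 72000.0 mil.
Then 0.545 × 72000.0 ≈ 39200 mil.

39200 mils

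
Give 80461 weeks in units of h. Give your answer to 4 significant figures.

1 wk = 168.000 hours.
80461 × 168.000 ≈ 1.352 × 10^7 h.

1.352 × 10^7 h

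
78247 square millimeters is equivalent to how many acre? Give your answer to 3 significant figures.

1 square millimeter = 2.47105e-10 acre.
78247 × 2.47105e-10 ≈ 1.93e-5 acre.

1.93e-5 acre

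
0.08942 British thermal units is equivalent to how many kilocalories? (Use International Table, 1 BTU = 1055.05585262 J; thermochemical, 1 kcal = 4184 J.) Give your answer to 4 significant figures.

1 BTU = 0.252164 kcal.
Then 0.08942 × 0.252164 ≈ 0.02255 kcal.

0.02255 kcal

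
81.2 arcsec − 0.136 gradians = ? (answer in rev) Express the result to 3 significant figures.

-0.000277 rev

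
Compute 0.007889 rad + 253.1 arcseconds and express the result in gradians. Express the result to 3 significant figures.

0.580 grad

0.007889 rad = 0.502229 grad and 253.1 arcsec = 0.0781173 grad.
0.502229 + 0.0781173 ≈ 0.580 grad.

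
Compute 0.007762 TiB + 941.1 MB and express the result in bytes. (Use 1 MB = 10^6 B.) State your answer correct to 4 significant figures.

9.476 × 10^9 B

0.007762 TiB = 8.53441 × 10^9 B and 941.1 MB = 9.41100 × 10^8 B.
8.53441 × 10^9 + 9.41100 × 10^8 ≈ 9.476 × 10^9 B.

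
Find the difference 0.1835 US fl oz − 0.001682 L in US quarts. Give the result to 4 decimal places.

0.0040 US qt

0.1835 US fl oz = 0.005734375 US qt and 0.001682 L = 0.001777350 US qt.
0.005734375 − 0.001777350 ≈ 0.0040 US qt.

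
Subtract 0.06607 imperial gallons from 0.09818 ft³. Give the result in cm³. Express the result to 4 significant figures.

2480 cubic centimeters

0.09818 ft³ = 2780.15 cm³ and 0.06607 imp gal = 300.360 cm³.
2780.15 − 300.360 ≈ 2480 cm³.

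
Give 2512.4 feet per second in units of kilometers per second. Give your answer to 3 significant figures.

1 ft/s = 0.000304800 km/s.
Thus 2512.4 × 0.000304800 ≈ 0.766 km/s.

0.766 km/s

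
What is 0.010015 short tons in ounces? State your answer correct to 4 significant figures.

320.5 oz

1 short ton = 32000.0 ounces.
0.010015 × 32000.0 ≈ 320.5 oz.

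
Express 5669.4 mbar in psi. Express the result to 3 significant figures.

82.2 psi

1 mbar = 0.0145038 pounds per square inch.
Thus 5669.4 × 0.0145038 ≈ 82.2 psi.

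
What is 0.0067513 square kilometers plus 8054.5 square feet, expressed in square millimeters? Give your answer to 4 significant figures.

0.0067513 km² = 6.75130e+9 mm² and 8054.5 ft² = 7.48288e+8 mm².
6.75130e+9 + 7.48288e+8 ≈ 7.500e+9 mm².

7.500e+9 mm²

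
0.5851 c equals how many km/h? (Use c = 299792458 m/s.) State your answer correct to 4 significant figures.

1 c = 1.07925e+9 km/h.
0.5851 × 1.07925e+9 ≈ 6.315e+8 km/h.

6.315e+8 kilometers per hour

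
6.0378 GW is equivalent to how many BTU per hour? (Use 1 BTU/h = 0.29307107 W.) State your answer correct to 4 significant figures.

2.060 × 10^10 BTU per hour

1 gigawatt = 3.41214 × 10^9 BTU per hour.
6.0378 × 3.41214 × 10^9 ≈ 2.060 × 10^10 BTU/h.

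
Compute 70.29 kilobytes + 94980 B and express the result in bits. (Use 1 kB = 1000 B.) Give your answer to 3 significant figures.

1.32e+6 bits

70.29 kB = 562320 bit and 94980 B = 759840 bit.
562320 + 759840 ≈ 1.32e+6 bit.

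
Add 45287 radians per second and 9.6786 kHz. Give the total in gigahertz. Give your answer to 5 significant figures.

45287 rad/s = 7.20765 × 10^-6 GHz and 9.6786 kHz = 9.67860 × 10^-6 GHz.
7.20765 × 10^-6 + 9.67860 × 10^-6 ≈ 1.6886 × 10^-5 GHz.

1.6886 × 10^-5 gigahertz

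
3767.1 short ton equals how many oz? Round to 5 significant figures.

1.2055 × 10^8 oz

1 short ton = 32000.0 ounces.
Thus 3767.1 × 32000.0 ≈ 1.2055 × 10^8 oz.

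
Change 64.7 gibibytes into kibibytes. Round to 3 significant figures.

6.78e+7 KiB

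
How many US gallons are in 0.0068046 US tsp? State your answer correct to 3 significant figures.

1 US tsp = 0.00130208 US gal.
Thus 0.0068046 × 0.00130208 ≈ 8.86e-6 US gal.

8.86e-6 US gallons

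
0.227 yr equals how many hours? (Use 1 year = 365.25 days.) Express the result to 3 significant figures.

1990 hours

1 yr = 8766.00 h.
So 0.227 × 8766.00 ≈ 1990 h.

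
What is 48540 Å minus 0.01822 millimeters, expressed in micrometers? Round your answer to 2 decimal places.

48540 Å = 4.85400 μm and 0.01822 mm = 18.2200 μm.
4.85400 − 18.2200 ≈ -13.37 μm.

-13.37 micrometers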